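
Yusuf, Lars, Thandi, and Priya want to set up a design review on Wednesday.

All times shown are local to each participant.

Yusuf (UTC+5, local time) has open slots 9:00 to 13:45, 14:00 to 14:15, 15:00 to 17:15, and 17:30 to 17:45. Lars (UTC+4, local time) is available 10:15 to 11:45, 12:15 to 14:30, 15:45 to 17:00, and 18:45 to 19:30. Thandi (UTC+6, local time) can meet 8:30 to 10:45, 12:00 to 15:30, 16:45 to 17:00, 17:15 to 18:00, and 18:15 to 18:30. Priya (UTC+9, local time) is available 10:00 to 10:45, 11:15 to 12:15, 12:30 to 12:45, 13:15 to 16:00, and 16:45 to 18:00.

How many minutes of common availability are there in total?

Yusuf → UTC: 04:00–08:45, 09:00–09:15, 10:00–12:15, 12:30–12:45.
Lars → UTC: 06:15–07:45, 08:15–10:30, 11:45–13:00, 14:45–15:30.
Thandi → UTC: 02:30–04:45, 06:00–09:30, 10:45–11:00, 11:15–12:00, 12:15–12:30.
Priya → UTC: 01:00–01:45, 02:15–03:15, 03:30–03:45, 04:15–07:00, 07:45–09:00.
Yusuf ∩ Lars: 06:15–07:45, 08:15–08:45, 09:00–09:15, 10:00–10:30, 11:45–12:15, 12:30–12:45.
Yusuf ∩ Lars ∩ Thandi: 06:15–07:45, 08:15–08:45, 09:00–09:15, 11:45–12:00.
Yusuf ∩ Lars ∩ Thandi ∩ Priya: 06:15–07:00, 08:15–08:45.
Total common minutes: 45 + 30 = 75.

75 minutes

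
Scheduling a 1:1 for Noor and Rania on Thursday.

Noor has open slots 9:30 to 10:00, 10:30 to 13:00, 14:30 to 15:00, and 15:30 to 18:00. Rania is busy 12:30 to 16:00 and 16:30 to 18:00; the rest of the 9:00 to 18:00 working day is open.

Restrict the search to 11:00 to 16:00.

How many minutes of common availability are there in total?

90 minutes

Rania free within 09:00–18:00: 09:00–12:30, 16:00–16:30.
Noor ∩ Rania: 09:30–10:00, 10:30–12:30, 16:00–16:30.
Restricted to 11:00–16:00: 11:00–12:30.
Total common minutes: 90.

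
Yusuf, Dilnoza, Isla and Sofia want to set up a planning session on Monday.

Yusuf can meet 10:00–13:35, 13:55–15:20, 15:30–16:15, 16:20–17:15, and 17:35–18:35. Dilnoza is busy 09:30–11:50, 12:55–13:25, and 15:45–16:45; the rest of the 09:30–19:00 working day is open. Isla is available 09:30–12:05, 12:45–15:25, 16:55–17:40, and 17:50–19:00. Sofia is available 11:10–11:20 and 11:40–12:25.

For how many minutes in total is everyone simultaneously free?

15 minutes

Dilnoza free within 09:30–19:00: 11:50–12:55, 13:25–15:45, 16:45–19:00.
Yusuf ∩ Dilnoza: 11:50–12:55, 13:25–13:35, 13:55–15:20, 15:30–15:45, 16:45–17:15, 17:35–18:35.
Yusuf ∩ Dilnoza ∩ Isla: 11:50–12:05, 12:45–12:55, 13:25–13:35, 13:55–15:20, 16:55–17:15, 17:35–17:40, 17:50–18:35.
Yusuf ∩ Dilnoza ∩ Isla ∩ Sofia: 11:50–12:05.
Total common minutes: 15.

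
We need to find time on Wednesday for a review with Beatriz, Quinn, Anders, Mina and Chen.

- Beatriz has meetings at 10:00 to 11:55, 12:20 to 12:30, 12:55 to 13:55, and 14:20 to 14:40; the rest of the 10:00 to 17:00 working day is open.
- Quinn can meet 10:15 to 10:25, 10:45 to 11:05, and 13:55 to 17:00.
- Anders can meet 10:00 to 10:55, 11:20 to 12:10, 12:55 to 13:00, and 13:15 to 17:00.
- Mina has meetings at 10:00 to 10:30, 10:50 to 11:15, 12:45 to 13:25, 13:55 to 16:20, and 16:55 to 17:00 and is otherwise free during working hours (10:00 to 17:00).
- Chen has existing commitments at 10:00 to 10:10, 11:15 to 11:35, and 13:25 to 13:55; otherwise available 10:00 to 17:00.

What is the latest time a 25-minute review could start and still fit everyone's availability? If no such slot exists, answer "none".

16:30

Beatriz free within 10:00–17:00: 11:55–12:20, 12:30–12:55, 13:55–14:20, 14:40–17:00.
Mina free within 10:00–17:00: 10:30–10:50, 11:15–12:45, 13:25–13:55, 16:20–16:55.
Chen free within 10:00–17:00: 10:10–11:15, 11:35–13:25, 13:55–17:00.
Beatriz ∩ Quinn: 13:55–14:20, 14:40–17:00.
Beatriz ∩ Quinn ∩ Anders: 13:55–14:20, 14:40–17:00.
Beatriz ∩ Quinn ∩ Anders ∩ Mina: 16:20–16:55.
Beatriz ∩ Quinn ∩ Anders ∩ Mina ∩ Chen: 16:20–16:55.
Windows ≥ 25 min: 16:20–16:55.
Latest start in the last window 16:20–16:55 is 16:55 − 25 min = 16:30.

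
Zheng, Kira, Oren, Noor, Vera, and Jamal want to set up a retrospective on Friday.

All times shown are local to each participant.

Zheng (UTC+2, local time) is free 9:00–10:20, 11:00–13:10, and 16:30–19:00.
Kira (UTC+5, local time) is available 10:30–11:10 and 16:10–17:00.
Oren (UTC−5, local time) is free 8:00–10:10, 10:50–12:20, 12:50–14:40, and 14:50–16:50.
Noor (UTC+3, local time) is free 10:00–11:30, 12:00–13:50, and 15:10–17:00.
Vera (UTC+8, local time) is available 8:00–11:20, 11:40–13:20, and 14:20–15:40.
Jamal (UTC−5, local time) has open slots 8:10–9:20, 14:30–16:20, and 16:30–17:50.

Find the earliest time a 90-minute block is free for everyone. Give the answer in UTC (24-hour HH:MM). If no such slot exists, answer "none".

Zheng → UTC: 07:00–08:20, 09:00–11:10, 14:30–17:00.
Kira → UTC: 05:30–06:10, 11:10–12:00.
Oren → UTC: 13:00–15:10, 15:50–17:20, 17:50–19:40, 19:50–21:50.
Noor → UTC: 07:00–08:30, 09:00–10:50, 12:10–14:00.
Vera → UTC: 00:00–03:20, 03:40–05:20, 06:20–07:40.
Jamal → UTC: 13:10–14:20, 19:30–21:20, 21:30–22:50.
Zheng ∩ Kira: (none).
Zheng ∩ Kira ∩ Oren: (none).
Zheng ∩ Kira ∩ Oren ∩ Noor: (none).
Zheng ∩ Kira ∩ Oren ∩ Noor ∩ Vera: (none).
Zheng ∩ Kira ∩ Oren ∩ Noor ∩ Vera ∩ Jamal: (none).
Windows ≥ 90 min: (none).

none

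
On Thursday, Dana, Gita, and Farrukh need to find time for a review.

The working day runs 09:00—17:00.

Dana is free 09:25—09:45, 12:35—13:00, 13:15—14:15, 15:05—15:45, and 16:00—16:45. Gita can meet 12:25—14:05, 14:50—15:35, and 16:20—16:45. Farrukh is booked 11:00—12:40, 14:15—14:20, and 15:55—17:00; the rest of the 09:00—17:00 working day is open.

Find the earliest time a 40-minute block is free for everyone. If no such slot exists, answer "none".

Farrukh free within 09:00–17:00: 09:00–11:00, 12:40–14:15, 14:20–15:55.
Dana ∩ Gita: 12:35–13:00, 13:15–14:05, 15:05–15:35, 16:20–16:45.
Dana ∩ Gita ∩ Farrukh: 12:40–13:00, 13:15–14:05, 15:05–15:35.
Windows ≥ 40 min: 13:15–14:05.
Earliest such window starts at 13:15.

13:15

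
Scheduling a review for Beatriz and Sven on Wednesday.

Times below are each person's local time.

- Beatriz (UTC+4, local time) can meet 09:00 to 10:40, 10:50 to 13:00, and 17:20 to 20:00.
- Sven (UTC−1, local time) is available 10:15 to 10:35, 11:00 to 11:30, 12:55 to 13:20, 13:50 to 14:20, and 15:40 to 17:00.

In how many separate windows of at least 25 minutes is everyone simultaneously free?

Beatriz → UTC: 05:00–06:40, 06:50–09:00, 13:20–16:00.
Sven → UTC: 11:15–11:35, 12:00–12:30, 13:55–14:20, 14:50–15:20, 16:40–18:00.
Beatriz ∩ Sven: 13:55–14:20, 14:50–15:20.
Windows ≥ 25 min: 13:55–14:20, 14:50–15:20.
That's 2 windows.

2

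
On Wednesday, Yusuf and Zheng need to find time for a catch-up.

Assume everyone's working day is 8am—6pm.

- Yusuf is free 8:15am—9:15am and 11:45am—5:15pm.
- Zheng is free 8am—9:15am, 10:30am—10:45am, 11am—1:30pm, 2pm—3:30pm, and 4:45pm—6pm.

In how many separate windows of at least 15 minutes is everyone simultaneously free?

4

Yusuf ∩ Zheng: 08:15–09:15, 11:45–13:30, 14:00–15:30, 16:45–17:15.
Windows ≥ 15 min: 08:15–09:15, 11:45–13:30, 14:00–15:30, 16:45–17:15.
That's 4 windows.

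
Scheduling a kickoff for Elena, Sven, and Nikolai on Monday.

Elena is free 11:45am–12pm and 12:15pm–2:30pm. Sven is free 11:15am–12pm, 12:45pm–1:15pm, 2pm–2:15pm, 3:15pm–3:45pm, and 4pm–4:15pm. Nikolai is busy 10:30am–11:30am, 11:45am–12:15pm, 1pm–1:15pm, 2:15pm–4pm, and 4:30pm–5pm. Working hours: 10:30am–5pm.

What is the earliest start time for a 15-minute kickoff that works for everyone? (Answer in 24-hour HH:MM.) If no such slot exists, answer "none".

Nikolai free within 10:30–17:00: 11:30–11:45, 12:15–13:00, 13:15–14:15, 16:00–16:30.
Elena ∩ Sven: 11:45–12:00, 12:45–13:15, 14:00–14:15.
Elena ∩ Sven ∩ Nikolai: 12:45–13:00, 14:00–14:15.
Windows ≥ 15 min: 12:45–13:00, 14:00–14:15.
Earliest such window starts at 12:45.

12:45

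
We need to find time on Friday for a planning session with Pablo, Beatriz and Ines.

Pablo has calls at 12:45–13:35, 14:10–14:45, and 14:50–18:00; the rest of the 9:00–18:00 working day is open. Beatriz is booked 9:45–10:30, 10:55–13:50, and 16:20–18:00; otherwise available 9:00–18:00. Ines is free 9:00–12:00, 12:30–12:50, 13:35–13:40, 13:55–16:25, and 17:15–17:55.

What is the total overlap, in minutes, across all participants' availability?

Pablo free within 09:00–18:00: 09:00–12:45, 13:35–14:10, 14:45–14:50.
Beatriz free within 09:00–18:00: 09:00–09:45, 10:30–10:55, 13:50–16:20.
Pablo ∩ Beatriz: 09:00–09:45, 10:30–10:55, 13:50–14:10, 14:45–14:50.
Pablo ∩ Beatriz ∩ Ines: 09:00–09:45, 10:30–10:55, 13:55–14:10, 14:45–14:50.
Total common minutes: 45 + 25 + 15 + 5 = 90.

90 minutes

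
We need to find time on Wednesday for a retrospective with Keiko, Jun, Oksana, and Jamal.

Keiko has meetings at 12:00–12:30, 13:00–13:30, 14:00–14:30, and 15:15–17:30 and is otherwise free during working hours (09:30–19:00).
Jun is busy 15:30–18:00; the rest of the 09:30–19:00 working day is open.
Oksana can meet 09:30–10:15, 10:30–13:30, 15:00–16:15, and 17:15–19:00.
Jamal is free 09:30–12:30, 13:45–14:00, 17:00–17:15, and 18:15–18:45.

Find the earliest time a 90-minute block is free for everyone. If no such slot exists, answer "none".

Keiko free within 09:30–19:00: 09:30–12:00, 12:30–13:00, 13:30–14:00, 14:30–15:15, 17:30–19:00.
Jun free within 09:30–19:00: 09:30–15:30, 18:00–19:00.
Keiko ∩ Jun: 09:30–12:00, 12:30–13:00, 13:30–14:00, 14:30–15:15, 18:00–19:00.
Keiko ∩ Jun ∩ Oksana: 09:30–10:15, 10:30–12:00, 12:30–13:00, 15:00–15:15, 18:00–19:00.
Keiko ∩ Jun ∩ Oksana ∩ Jamal: 09:30–10:15, 10:30–12:00, 18:15–18:45.
Windows ≥ 90 min: 10:30–12:00.
Earliest such window starts at 10:30.

10:30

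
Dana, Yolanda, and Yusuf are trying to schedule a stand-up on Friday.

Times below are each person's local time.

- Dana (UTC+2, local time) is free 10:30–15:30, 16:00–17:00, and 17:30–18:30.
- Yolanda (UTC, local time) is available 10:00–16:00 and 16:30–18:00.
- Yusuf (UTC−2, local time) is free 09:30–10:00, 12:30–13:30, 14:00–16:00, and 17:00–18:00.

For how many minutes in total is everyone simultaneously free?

Dana → UTC: 08:30–13:30, 14:00–15:00, 15:30–16:30.
Yolanda → UTC: 10:00–16:00, 16:30–18:00.
Yusuf → UTC: 11:30–12:00, 14:30–15:30, 16:00–18:00, 19:00–20:00.
Dana ∩ Yolanda: 10:00–13:30, 14:00–15:00, 15:30–16:00.
Dana ∩ Yolanda ∩ Yusuf: 11:30–12:00, 14:30–15:00.
Total common minutes: 30 + 30 = 60.

60 minutes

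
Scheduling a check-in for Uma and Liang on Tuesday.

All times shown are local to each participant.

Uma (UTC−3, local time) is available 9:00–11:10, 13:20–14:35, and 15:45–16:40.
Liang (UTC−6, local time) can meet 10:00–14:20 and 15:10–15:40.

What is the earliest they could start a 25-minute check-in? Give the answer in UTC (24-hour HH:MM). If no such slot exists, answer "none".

Uma → UTC: 12:00–14:10, 16:20–17:35, 18:45–19:40.
Liang → UTC: 16:00–20:20, 21:10–21:40.
Uma ∩ Liang: 16:20–17:35, 18:45–19:40.
Windows ≥ 25 min: 16:20–17:35, 18:45–19:40.
Earliest such window starts at 16:20.

16:20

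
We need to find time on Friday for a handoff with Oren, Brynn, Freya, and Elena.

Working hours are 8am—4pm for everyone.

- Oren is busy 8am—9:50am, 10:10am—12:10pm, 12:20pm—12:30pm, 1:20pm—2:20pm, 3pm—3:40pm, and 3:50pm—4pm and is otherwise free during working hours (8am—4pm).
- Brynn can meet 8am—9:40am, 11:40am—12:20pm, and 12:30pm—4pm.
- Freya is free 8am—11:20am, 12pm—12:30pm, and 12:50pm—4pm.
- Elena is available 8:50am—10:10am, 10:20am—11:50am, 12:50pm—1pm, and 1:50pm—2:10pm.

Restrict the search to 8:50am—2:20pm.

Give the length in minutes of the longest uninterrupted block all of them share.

10 minutes

Oren free within 08:00–16:00: 09:50–10:10, 12:10–12:20, 12:30–13:20, 14:20–15:00, 15:40–15:50.
Oren ∩ Brynn: 12:10–12:20, 12:30–13:20, 14:20–15:00, 15:40–15:50.
Oren ∩ Brynn ∩ Freya: 12:10–12:20, 12:50–13:20, 14:20–15:00, 15:40–15:50.
Oren ∩ Brynn ∩ Freya ∩ Elena: 12:50–13:00.
Restricted to 08:50–14:20: 12:50–13:00.
Single common window of 10 minutes.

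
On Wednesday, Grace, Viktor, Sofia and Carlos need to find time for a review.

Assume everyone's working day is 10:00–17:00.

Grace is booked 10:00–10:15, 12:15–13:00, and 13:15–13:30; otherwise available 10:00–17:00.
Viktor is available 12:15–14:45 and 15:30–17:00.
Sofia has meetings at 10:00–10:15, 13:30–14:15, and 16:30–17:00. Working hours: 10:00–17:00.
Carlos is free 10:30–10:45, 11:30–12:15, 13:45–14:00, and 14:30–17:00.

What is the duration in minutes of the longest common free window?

60 minutes

Grace free within 10:00–17:00: 10:15–12:15, 13:00–13:15, 13:30–17:00.
Sofia free within 10:00–17:00: 10:15–13:30, 14:15–16:30.
Grace ∩ Viktor: 13:00–13:15, 13:30–14:45, 15:30–17:00.
Grace ∩ Viktor ∩ Sofia: 13:00–13:15, 14:15–14:45, 15:30–16:30.
Grace ∩ Viktor ∩ Sofia ∩ Carlos: 14:30–14:45, 15:30–16:30.
Common window lengths: 15, 60 min; longest is 60.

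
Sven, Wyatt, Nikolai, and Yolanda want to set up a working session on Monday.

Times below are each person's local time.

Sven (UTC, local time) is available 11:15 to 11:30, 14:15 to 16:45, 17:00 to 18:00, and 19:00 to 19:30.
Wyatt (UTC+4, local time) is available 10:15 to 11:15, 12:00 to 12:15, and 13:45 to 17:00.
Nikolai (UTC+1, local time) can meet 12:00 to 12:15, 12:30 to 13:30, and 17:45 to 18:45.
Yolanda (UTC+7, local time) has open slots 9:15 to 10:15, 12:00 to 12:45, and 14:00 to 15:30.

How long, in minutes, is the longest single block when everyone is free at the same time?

Sven → UTC: 11:15–11:30, 14:15–16:45, 17:00–18:00, 19:00–19:30.
Wyatt → UTC: 06:15–07:15, 08:00–08:15, 09:45–13:00.
Nikolai → UTC: 11:00–11:15, 11:30–12:30, 16:45–17:45.
Yolanda → UTC: 02:15–03:15, 05:00–05:45, 07:00–08:30.
Sven ∩ Wyatt: 11:15–11:30.
Sven ∩ Wyatt ∩ Nikolai: (none).
Sven ∩ Wyatt ∩ Nikolai ∩ Yolanda: (none).
No common window.

0 minutes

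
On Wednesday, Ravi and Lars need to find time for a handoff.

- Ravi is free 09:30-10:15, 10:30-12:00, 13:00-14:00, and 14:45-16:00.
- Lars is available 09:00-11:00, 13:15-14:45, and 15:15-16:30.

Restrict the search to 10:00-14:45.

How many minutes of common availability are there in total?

Ravi ∩ Lars: 09:30–10:15, 10:30–11:00, 13:15–14:00, 15:15–16:00.
Restricted to 10:00–14:45: 10:00–10:15, 10:30–11:00, 13:15–14:00.
Total common minutes: 15 + 30 + 45 = 90.

90 minutes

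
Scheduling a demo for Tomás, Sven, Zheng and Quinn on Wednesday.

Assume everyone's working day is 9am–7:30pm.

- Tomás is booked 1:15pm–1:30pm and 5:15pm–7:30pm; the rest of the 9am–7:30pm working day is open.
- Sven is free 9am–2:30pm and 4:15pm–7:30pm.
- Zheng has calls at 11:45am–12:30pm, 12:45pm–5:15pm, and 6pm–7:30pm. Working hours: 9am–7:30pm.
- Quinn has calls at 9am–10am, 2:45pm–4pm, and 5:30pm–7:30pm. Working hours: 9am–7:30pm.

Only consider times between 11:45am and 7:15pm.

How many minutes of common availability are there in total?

Tomás free within 09:00–19:30: 09:00–13:15, 13:30–17:15.
Zheng free within 09:00–19:30: 09:00–11:45, 12:30–12:45, 17:15–18:00.
Quinn free within 09:00–19:30: 10:00–14:45, 16:00–17:30.
Tomás ∩ Sven: 09:00–13:15, 13:30–14:30, 16:15–17:15.
Tomás ∩ Sven ∩ Zheng: 09:00–11:45, 12:30–12:45.
Tomás ∩ Sven ∩ Zheng ∩ Quinn: 10:00–11:45, 12:30–12:45.
Restricted to 11:45–19:15: 12:30–12:45.
Total common minutes: 15.

15 minutes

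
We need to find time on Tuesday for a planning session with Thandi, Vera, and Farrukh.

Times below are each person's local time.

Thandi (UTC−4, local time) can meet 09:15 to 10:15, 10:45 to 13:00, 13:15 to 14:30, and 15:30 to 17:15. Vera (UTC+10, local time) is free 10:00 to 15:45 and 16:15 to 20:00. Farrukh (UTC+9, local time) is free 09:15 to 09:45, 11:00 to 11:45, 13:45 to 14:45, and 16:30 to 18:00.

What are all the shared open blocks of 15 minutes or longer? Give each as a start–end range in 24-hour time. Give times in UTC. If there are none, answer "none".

none

Thandi → UTC: 13:15–14:15, 14:45–17:00, 17:15–18:30, 19:30–21:15.
Vera → UTC: 00:00–05:45, 06:15–10:00.
Farrukh → UTC: 00:15–00:45, 02:00–02:45, 04:45–05:45, 07:30–09:00.
Thandi ∩ Vera: (none).
Thandi ∩ Vera ∩ Farrukh: (none).
Windows ≥ 15 min: (none).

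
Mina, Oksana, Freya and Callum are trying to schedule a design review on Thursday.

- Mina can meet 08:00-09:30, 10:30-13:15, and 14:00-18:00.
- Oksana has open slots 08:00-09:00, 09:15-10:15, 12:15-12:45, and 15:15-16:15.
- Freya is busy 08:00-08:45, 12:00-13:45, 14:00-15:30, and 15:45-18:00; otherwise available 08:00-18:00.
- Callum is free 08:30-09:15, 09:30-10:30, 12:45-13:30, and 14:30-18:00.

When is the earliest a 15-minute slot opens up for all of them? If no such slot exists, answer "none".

Freya free within 08:00–18:00: 08:45–12:00, 13:45–14:00, 15:30–15:45.
Mina ∩ Oksana: 08:00–09:00, 09:15–09:30, 12:15–12:45, 15:15–16:15.
Mina ∩ Oksana ∩ Freya: 08:45–09:00, 09:15–09:30, 15:30–15:45.
Mina ∩ Oksana ∩ Freya ∩ Callum: 08:45–09:00, 15:30–15:45.
Windows ≥ 15 min: 08:45–09:00, 15:30–15:45.
Earliest such window starts at 08:45.

08:45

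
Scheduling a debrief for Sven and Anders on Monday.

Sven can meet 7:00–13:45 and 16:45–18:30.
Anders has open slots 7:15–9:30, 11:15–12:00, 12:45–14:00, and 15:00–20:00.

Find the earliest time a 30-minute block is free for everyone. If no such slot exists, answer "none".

Sven ∩ Anders: 07:15–09:30, 11:15–12:00, 12:45–13:45, 16:45–18:30.
Windows ≥ 30 min: 07:15–09:30, 11:15–12:00, 12:45–13:45, 16:45–18:30.
Earliest such window starts at 07:15.

07:15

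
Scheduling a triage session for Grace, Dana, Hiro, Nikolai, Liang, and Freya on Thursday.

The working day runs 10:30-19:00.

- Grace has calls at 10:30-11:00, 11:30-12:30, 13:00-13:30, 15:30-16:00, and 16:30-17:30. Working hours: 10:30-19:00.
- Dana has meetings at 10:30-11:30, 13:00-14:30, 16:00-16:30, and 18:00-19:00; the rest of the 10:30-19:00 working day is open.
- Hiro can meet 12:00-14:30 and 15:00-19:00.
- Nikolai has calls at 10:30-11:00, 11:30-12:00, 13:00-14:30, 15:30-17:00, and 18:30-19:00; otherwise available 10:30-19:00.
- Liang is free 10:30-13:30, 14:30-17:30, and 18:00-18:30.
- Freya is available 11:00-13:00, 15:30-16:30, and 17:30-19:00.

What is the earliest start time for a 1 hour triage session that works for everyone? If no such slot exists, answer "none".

Grace free within 10:30–19:00: 11:00–11:30, 12:30–13:00, 13:30–15:30, 16:00–16:30, 17:30–19:00.
Dana free within 10:30–19:00: 11:30–13:00, 14:30–16:00, 16:30–18:00.
Nikolai free within 10:30–19:00: 11:00–11:30, 12:00–13:00, 14:30–15:30, 17:00–18:30.
Grace ∩ Dana: 12:30–13:00, 14:30–15:30, 17:30–18:00.
Grace ∩ Dana ∩ Hiro: 12:30–13:00, 15:00–15:30, 17:30–18:00.
Grace ∩ Dana ∩ Hiro ∩ Nikolai: 12:30–13:00, 15:00–15:30, 17:30–18:00.
Grace ∩ Dana ∩ Hiro ∩ Nikolai ∩ Liang: 12:30–13:00, 15:00–15:30.
Grace ∩ Dana ∩ Hiro ∩ Nikolai ∩ Liang ∩ Freya: 12:30–13:00.
Windows ≥ 60 min: (none).

none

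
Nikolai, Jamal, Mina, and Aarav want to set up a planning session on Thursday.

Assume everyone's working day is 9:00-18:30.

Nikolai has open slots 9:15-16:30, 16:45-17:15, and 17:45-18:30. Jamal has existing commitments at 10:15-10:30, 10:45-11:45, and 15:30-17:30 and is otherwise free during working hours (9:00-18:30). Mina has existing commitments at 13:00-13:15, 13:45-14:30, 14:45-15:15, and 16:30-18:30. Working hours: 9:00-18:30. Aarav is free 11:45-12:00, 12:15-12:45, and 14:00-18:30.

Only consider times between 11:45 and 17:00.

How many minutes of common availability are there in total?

75 minutes

Jamal free within 09:00–18:30: 09:00–10:15, 10:30–10:45, 11:45–15:30, 17:30–18:30.
Mina free within 09:00–18:30: 09:00–13:00, 13:15–13:45, 14:30–14:45, 15:15–16:30.
Nikolai ∩ Jamal: 09:15–10:15, 10:30–10:45, 11:45–15:30, 17:45–18:30.
Nikolai ∩ Jamal ∩ Mina: 09:15–10:15, 10:30–10:45, 11:45–13:00, 13:15–13:45, 14:30–14:45, 15:15–15:30.
Nikolai ∩ Jamal ∩ Mina ∩ Aarav: 11:45–12:00, 12:15–12:45, 14:30–14:45, 15:15–15:30.
Restricted to 11:45–17:00: 11:45–12:00, 12:15–12:45, 14:30–14:45, 15:15–15:30.
Total common minutes: 15 + 30 + 15 + 15 = 75.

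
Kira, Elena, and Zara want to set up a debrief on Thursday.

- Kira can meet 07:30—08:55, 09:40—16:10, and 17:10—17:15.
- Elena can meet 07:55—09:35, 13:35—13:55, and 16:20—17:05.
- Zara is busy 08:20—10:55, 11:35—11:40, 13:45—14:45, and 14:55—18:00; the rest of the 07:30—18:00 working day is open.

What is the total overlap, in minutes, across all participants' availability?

Zara free within 07:30–18:00: 07:30–08:20, 10:55–11:35, 11:40–13:45, 14:45–14:55.
Kira ∩ Elena: 07:55–08:55, 13:35–13:55.
Kira ∩ Elena ∩ Zara: 07:55–08:20, 13:35–13:45.
Total common minutes: 25 + 10 = 35.

35 minutes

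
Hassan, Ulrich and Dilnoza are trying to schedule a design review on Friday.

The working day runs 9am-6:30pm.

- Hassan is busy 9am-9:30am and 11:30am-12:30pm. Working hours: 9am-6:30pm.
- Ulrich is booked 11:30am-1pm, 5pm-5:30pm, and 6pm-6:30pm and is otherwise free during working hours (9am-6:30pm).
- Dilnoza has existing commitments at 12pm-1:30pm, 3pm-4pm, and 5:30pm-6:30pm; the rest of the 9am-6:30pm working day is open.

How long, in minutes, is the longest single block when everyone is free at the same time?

Hassan free within 09:00–18:30: 09:30–11:30, 12:30–18:30.
Ulrich free within 09:00–18:30: 09:00–11:30, 13:00–17:00, 17:30–18:00.
Dilnoza free within 09:00–18:30: 09:00–12:00, 13:30–15:00, 16:00–17:30.
Hassan ∩ Ulrich: 09:30–11:30, 13:00–17:00, 17:30–18:00.
Hassan ∩ Ulrich ∩ Dilnoza: 09:30–11:30, 13:30–15:00, 16:00–17:00.
Common window lengths: 120, 90, 60 min; longest is 120.

120 minutes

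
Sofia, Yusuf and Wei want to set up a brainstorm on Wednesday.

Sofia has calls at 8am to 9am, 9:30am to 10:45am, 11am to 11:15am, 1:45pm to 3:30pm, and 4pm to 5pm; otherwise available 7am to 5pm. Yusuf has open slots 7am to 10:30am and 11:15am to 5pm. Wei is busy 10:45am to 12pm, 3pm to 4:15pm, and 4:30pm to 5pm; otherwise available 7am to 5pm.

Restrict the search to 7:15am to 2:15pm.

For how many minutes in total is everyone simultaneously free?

Sofia free within 07:00–17:00: 07:00–08:00, 09:00–09:30, 10:45–11:00, 11:15–13:45, 15:30–16:00.
Wei free within 07:00–17:00: 07:00–10:45, 12:00–15:00, 16:15–16:30.
Sofia ∩ Yusuf: 07:00–08:00, 09:00–09:30, 11:15–13:45, 15:30–16:00.
Sofia ∩ Yusuf ∩ Wei: 07:00–08:00, 09:00–09:30, 12:00–13:45.
Restricted to 07:15–14:15: 07:15–08:00, 09:00–09:30, 12:00–13:45.
Total common minutes: 45 + 30 + 105 = 180.

180 minutes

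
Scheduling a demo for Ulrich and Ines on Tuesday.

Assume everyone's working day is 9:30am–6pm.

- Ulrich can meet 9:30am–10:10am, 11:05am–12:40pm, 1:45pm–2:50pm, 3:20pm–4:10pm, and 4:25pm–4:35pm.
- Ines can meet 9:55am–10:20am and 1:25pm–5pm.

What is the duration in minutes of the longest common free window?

Ulrich ∩ Ines: 09:55–10:10, 13:45–14:50, 15:20–16:10, 16:25–16:35.
Common window lengths: 15, 65, 50, 10 min; longest is 65.

65 minutes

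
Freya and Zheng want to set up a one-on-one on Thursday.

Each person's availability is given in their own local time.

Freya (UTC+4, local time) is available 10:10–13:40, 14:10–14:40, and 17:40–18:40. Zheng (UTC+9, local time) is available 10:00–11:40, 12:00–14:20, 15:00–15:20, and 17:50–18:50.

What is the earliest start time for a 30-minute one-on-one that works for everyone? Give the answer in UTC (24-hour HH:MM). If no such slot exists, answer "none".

Freya → UTC: 06:10–09:40, 10:10–10:40, 13:40–14:40.
Zheng → UTC: 01:00–02:40, 03:00–05:20, 06:00–06:20, 08:50–09:50.
Freya ∩ Zheng: 06:10–06:20, 08:50–09:40.
Windows ≥ 30 min: 08:50–09:40.
Earliest such window starts at 08:50.

08:50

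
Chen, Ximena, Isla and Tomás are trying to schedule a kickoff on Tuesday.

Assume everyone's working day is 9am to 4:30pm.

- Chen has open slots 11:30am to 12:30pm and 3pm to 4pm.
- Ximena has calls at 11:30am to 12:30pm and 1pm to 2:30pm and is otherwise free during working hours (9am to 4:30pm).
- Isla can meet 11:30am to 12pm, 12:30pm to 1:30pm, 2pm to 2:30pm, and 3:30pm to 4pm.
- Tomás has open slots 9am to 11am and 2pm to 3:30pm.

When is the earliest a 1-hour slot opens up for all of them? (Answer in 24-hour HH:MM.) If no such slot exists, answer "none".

Ximena free within 09:00–16:30: 09:00–11:30, 12:30–13:00, 14:30–16:30.
Chen ∩ Ximena: 15:00–16:00.
Chen ∩ Ximena ∩ Isla: 15:30–16:00.
Chen ∩ Ximena ∩ Isla ∩ Tomás: (none).
Windows ≥ 60 min: (none).

none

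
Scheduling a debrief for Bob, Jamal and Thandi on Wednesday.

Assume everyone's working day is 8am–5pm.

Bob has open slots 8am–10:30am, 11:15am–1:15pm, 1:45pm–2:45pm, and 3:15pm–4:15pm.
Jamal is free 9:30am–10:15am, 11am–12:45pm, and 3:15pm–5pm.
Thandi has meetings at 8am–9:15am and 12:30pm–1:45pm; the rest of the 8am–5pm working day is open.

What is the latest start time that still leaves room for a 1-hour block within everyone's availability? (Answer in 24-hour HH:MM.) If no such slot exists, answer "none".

Thandi free within 08:00–17:00: 09:15–12:30, 13:45–17:00.
Bob ∩ Jamal: 09:30–10:15, 11:15–12:45, 15:15–16:15.
Bob ∩ Jamal ∩ Thandi: 09:30–10:15, 11:15–12:30, 15:15–16:15.
Windows ≥ 60 min: 11:15–12:30, 15:15–16:15.
Latest start in the last window 15:15–16:15 is 16:15 − 60 min = 15:15.

15:15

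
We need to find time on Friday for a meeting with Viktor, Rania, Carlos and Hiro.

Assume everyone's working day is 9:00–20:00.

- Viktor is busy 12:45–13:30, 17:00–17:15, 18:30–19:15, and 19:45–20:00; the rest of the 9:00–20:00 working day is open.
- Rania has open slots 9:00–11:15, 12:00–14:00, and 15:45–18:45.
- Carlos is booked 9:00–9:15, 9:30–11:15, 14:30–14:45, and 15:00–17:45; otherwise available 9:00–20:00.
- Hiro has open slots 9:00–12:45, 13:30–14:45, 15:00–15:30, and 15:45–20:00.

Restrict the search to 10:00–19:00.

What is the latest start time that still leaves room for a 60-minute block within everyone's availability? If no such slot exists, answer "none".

none

Viktor free within 09:00–20:00: 09:00–12:45, 13:30–17:00, 17:15–18:30, 19:15–19:45.
Carlos free within 09:00–20:00: 09:15–09:30, 11:15–14:30, 14:45–15:00, 17:45–20:00.
Viktor ∩ Rania: 09:00–11:15, 12:00–12:45, 13:30–14:00, 15:45–17:00, 17:15–18:30.
Viktor ∩ Rania ∩ Carlos: 09:15–09:30, 12:00–12:45, 13:30–14:00, 17:45–18:30.
Viktor ∩ Rania ∩ Carlos ∩ Hiro: 09:15–09:30, 12:00–12:45, 13:30–14:00, 17:45–18:30.
Restricted to 10:00–19:00: 12:00–12:45, 13:30–14:00, 17:45–18:30.
Windows ≥ 60 min: (none).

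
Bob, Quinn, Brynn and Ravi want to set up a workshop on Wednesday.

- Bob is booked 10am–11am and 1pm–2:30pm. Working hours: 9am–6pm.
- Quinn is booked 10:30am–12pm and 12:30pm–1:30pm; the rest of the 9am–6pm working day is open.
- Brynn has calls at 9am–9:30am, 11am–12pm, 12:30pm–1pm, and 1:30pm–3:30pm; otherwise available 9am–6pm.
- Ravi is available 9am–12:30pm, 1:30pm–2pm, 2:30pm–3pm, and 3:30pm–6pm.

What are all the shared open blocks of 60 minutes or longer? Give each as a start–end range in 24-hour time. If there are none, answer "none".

Bob free within 09:00–18:00: 09:00–10:00, 11:00–13:00, 14:30–18:00.
Quinn free within 09:00–18:00: 09:00–10:30, 12:00–12:30, 13:30–18:00.
Brynn free within 09:00–18:00: 09:30–11:00, 12:00–12:30, 13:00–13:30, 15:30–18:00.
Bob ∩ Quinn: 09:00–10:00, 12:00–12:30, 14:30–18:00.
Bob ∩ Quinn ∩ Brynn: 09:30–10:00, 12:00–12:30, 15:30–18:00.
Bob ∩ Quinn ∩ Brynn ∩ Ravi: 09:30–10:00, 12:00–12:30, 15:30–18:00.
Windows ≥ 60 min: 15:30–18:00.

15:30–18:00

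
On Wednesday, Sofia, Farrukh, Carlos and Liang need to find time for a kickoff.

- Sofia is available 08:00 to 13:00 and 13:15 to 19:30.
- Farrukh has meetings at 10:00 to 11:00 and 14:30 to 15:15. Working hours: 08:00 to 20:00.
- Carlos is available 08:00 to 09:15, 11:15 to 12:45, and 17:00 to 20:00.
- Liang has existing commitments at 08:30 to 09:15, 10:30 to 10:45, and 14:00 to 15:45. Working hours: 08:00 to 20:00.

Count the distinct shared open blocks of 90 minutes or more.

2

Farrukh free within 08:00–20:00: 08:00–10:00, 11:00–14:30, 15:15–20:00.
Liang free within 08:00–20:00: 08:00–08:30, 09:15–10:30, 10:45–14:00, 15:45–20:00.
Sofia ∩ Farrukh: 08:00–10:00, 11:00–13:00, 13:15–14:30, 15:15–19:30.
Sofia ∩ Farrukh ∩ Carlos: 08:00–09:15, 11:15–12:45, 17:00–19:30.
Sofia ∩ Farrukh ∩ Carlos ∩ Liang: 08:00–08:30, 11:15–12:45, 17:00–19:30.
Windows ≥ 90 min: 11:15–12:45, 17:00–19:30.
That's 2 windows.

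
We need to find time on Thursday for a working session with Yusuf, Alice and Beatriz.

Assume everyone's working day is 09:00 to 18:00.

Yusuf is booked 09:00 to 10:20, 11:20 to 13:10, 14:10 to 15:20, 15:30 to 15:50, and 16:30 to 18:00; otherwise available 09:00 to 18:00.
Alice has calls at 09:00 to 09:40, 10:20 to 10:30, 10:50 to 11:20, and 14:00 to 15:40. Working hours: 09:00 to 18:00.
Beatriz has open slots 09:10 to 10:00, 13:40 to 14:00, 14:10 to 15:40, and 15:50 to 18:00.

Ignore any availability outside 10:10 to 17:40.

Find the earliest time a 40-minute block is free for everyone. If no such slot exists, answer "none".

Yusuf free within 09:00–18:00: 10:20–11:20, 13:10–14:10, 15:20–15:30, 15:50–16:30.
Alice free within 09:00–18:00: 09:40–10:20, 10:30–10:50, 11:20–14:00, 15:40–18:00.
Yusuf ∩ Alice: 10:30–10:50, 13:10–14:00, 15:50–16:30.
Yusuf ∩ Alice ∩ Beatriz: 13:40–14:00, 15:50–16:30.
Restricted to 10:10–17:40: 13:40–14:00, 15:50–16:30.
Windows ≥ 40 min: 15:50–16:30.
Earliest such window starts at 15:50.

15:50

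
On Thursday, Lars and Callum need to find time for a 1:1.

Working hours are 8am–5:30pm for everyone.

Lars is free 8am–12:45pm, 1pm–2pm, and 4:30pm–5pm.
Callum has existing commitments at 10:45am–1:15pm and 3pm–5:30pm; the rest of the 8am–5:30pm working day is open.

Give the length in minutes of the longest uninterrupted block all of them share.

Callum free within 08:00–17:30: 08:00–10:45, 13:15–15:00.
Lars ∩ Callum: 08:00–10:45, 13:15–14:00.
Common window lengths: 165, 45 min; longest is 165.

165 minutes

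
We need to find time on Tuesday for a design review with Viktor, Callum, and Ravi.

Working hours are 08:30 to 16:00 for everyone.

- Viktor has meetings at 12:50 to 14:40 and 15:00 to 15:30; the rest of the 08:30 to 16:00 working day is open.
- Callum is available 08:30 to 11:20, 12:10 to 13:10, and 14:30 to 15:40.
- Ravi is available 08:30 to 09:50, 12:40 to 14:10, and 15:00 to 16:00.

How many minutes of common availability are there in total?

Viktor free within 08:30–16:00: 08:30–12:50, 14:40–15:00, 15:30–16:00.
Viktor ∩ Callum: 08:30–11:20, 12:10–12:50, 14:40–15:00, 15:30–15:40.
Viktor ∩ Callum ∩ Ravi: 08:30–09:50, 12:40–12:50, 15:30–15:40.
Total common minutes: 80 + 10 + 10 = 100.

100 minutes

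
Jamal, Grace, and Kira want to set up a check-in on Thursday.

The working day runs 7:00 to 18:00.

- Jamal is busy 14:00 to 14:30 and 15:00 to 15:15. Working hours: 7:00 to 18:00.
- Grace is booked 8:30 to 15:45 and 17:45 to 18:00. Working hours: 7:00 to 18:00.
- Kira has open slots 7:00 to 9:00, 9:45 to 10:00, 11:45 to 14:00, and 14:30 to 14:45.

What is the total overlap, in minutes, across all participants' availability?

Jamal free within 07:00–18:00: 07:00–14:00, 14:30–15:00, 15:15–18:00.
Grace free within 07:00–18:00: 07:00–08:30, 15:45–17:45.
Jamal ∩ Grace: 07:00–08:30, 15:45–17:45.
Jamal ∩ Grace ∩ Kira: 07:00–08:30.
Total common minutes: 90.

90 minutes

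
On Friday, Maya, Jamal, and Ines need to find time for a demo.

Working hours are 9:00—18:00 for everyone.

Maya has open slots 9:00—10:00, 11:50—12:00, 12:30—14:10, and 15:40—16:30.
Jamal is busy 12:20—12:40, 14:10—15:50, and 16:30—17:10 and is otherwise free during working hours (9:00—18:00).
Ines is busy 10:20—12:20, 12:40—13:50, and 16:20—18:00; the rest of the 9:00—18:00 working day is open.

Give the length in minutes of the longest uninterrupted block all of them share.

60 minutes

Jamal free within 09:00–18:00: 09:00–12:20, 12:40–14:10, 15:50–16:30, 17:10–18:00.
Ines free within 09:00–18:00: 09:00–10:20, 12:20–12:40, 13:50–16:20.
Maya ∩ Jamal: 09:00–10:00, 11:50–12:00, 12:40–14:10, 15:50–16:30.
Maya ∩ Jamal ∩ Ines: 09:00–10:00, 13:50–14:10, 15:50–16:20.
Common window lengths: 60, 20, 30 min; longest is 60.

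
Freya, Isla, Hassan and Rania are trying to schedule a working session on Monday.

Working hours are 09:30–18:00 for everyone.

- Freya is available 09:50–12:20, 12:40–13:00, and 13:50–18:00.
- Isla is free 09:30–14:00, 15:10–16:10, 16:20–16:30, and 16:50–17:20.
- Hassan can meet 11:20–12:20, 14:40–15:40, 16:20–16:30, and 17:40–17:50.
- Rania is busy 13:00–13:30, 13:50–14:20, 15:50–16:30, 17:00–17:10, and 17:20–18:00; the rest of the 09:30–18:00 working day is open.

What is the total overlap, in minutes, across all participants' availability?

Rania free within 09:30–18:00: 09:30–13:00, 13:30–13:50, 14:20–15:50, 16:30–17:00, 17:10–17:20.
Freya ∩ Isla: 09:50–12:20, 12:40–13:00, 13:50–14:00, 15:10–16:10, 16:20–16:30, 16:50–17:20.
Freya ∩ Isla ∩ Hassan: 11:20–12:20, 15:10–15:40, 16:20–16:30.
Freya ∩ Isla ∩ Hassan ∩ Rania: 11:20–12:20, 15:10–15:40.
Total common minutes: 60 + 30 = 90.

90 minutes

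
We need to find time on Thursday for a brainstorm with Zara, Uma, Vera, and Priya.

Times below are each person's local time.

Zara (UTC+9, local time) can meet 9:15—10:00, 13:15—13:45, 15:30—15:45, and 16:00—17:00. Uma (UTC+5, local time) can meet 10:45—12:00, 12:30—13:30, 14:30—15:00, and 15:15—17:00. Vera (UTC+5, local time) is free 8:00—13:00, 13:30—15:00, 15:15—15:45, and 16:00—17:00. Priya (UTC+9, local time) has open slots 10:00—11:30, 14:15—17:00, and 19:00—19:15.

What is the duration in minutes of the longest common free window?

30 minutes

Zara → UTC: 00:15–01:00, 04:15–04:45, 06:30–06:45, 07:00–08:00.
Uma → UTC: 05:45–07:00, 07:30–08:30, 09:30–10:00, 10:15–12:00.
Vera → UTC: 03:00–08:00, 08:30–10:00, 10:15–10:45, 11:00–12:00.
Priya → UTC: 01:00–02:30, 05:15–08:00, 10:00–10:15.
Zara ∩ Uma: 06:30–06:45, 07:30–08:00.
Zara ∩ Uma ∩ Vera: 06:30–06:45, 07:30–08:00.
Zara ∩ Uma ∩ Vera ∩ Priya: 06:30–06:45, 07:30–08:00.
Common window lengths: 15, 30 min; longest is 30.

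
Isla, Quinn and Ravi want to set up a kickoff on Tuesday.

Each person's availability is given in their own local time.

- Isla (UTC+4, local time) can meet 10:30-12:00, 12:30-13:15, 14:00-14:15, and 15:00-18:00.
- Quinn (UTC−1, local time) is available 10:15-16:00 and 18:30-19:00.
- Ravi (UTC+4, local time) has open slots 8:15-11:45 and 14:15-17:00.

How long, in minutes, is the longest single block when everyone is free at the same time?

Isla → UTC: 06:30–08:00, 08:30–09:15, 10:00–10:15, 11:00–14:00.
Quinn → UTC: 11:15–17:00, 19:30–20:00.
Ravi → UTC: 04:15–07:45, 10:15–13:00.
Isla ∩ Quinn: 11:15–14:00.
Isla ∩ Quinn ∩ Ravi: 11:15–13:00.
Single common window of 105 minutes.

105 minutes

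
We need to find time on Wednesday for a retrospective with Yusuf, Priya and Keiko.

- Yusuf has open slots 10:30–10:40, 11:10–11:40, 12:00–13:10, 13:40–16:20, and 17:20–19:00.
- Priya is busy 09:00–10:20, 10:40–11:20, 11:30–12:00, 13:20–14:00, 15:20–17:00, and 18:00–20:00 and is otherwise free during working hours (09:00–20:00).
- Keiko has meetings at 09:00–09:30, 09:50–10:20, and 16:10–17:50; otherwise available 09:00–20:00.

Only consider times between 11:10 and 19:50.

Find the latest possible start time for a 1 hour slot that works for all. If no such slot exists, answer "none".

Priya free within 09:00–20:00: 10:20–10:40, 11:20–11:30, 12:00–13:20, 14:00–15:20, 17:00–18:00.
Keiko free within 09:00–20:00: 09:30–09:50, 10:20–16:10, 17:50–20:00.
Yusuf ∩ Priya: 10:30–10:40, 11:20–11:30, 12:00–13:10, 14:00–15:20, 17:20–18:00.
Yusuf ∩ Priya ∩ Keiko: 10:30–10:40, 11:20–11:30, 12:00–13:10, 14:00–15:20, 17:50–18:00.
Restricted to 11:10–19:50: 11:20–11:30, 12:00–13:10, 14:00–15:20, 17:50–18:00.
Windows ≥ 60 min: 12:00–13:10, 14:00–15:20.
Latest start in the last window 14:00–15:20 is 15:20 − 60 min = 14:20.

14:20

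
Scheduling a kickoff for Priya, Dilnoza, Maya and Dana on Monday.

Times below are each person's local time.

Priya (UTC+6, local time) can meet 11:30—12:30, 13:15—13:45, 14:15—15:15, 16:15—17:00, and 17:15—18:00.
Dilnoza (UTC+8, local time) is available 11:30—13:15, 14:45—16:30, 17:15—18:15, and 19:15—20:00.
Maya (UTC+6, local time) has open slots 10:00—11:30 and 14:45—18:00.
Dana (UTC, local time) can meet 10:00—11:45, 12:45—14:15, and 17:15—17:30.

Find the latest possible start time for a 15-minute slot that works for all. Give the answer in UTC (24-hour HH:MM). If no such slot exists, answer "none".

11:30

Priya → UTC: 05:30–06:30, 07:15–07:45, 08:15–09:15, 10:15–11:00, 11:15–12:00.
Dilnoza → UTC: 03:30–05:15, 06:45–08:30, 09:15–10:15, 11:15–12:00.
Maya → UTC: 04:00–05:30, 08:45–12:00.
Dana → UTC: 10:00–11:45, 12:45–14:15, 17:15–17:30.
Priya ∩ Dilnoza: 07:15–07:45, 08:15–08:30, 11:15–12:00.
Priya ∩ Dilnoza ∩ Maya: 11:15–12:00.
Priya ∩ Dilnoza ∩ Maya ∩ Dana: 11:15–11:45.
Windows ≥ 15 min: 11:15–11:45.
Latest start in the last window 11:15–11:45 is 11:45 − 15 min = 11:30.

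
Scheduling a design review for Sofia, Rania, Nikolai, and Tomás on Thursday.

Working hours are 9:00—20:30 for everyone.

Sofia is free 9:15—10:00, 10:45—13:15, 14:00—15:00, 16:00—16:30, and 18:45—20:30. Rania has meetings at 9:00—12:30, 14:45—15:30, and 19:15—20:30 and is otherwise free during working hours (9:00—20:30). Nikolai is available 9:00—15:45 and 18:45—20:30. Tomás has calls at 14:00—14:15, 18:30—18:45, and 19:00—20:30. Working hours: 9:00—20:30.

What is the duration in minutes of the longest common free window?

Rania free within 09:00–20:30: 12:30–14:45, 15:30–19:15.
Tomás free within 09:00–20:30: 09:00–14:00, 14:15–18:30, 18:45–19:00.
Sofia ∩ Rania: 12:30–13:15, 14:00–14:45, 16:00–16:30, 18:45–19:15.
Sofia ∩ Rania ∩ Nikolai: 12:30–13:15, 14:00–14:45, 18:45–19:15.
Sofia ∩ Rania ∩ Nikolai ∩ Tomás: 12:30–13:15, 14:15–14:45, 18:45–19:00.
Common window lengths: 45, 30, 15 min; longest is 45.

45 minutes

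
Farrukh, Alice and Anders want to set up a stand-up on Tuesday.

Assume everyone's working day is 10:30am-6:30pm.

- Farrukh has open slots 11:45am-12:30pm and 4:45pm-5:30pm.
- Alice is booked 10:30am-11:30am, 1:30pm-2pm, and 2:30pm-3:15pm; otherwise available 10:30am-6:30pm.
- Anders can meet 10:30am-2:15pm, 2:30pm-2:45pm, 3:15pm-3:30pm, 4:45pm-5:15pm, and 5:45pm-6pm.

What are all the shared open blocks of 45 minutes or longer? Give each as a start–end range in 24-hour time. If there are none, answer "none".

11:45–12:30

Alice free within 10:30–18:30: 11:30–13:30, 14:00–14:30, 15:15–18:30.
Farrukh ∩ Alice: 11:45–12:30, 16:45–17:30.
Farrukh ∩ Alice ∩ Anders: 11:45–12:30, 16:45–17:15.
Windows ≥ 45 min: 11:45–12:30.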